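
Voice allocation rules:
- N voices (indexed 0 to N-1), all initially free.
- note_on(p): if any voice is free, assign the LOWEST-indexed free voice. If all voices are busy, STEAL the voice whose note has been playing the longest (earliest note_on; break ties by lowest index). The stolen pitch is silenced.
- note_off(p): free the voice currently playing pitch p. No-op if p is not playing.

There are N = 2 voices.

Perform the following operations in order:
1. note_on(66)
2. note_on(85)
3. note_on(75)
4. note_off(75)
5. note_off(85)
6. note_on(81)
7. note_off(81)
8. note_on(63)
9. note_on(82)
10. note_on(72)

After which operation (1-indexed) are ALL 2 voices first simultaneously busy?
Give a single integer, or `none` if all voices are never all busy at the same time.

Op 1: note_on(66): voice 0 is free -> assigned | voices=[66 -]
Op 2: note_on(85): voice 1 is free -> assigned | voices=[66 85]
Op 3: note_on(75): all voices busy, STEAL voice 0 (pitch 66, oldest) -> assign | voices=[75 85]
Op 4: note_off(75): free voice 0 | voices=[- 85]
Op 5: note_off(85): free voice 1 | voices=[- -]
Op 6: note_on(81): voice 0 is free -> assigned | voices=[81 -]
Op 7: note_off(81): free voice 0 | voices=[- -]
Op 8: note_on(63): voice 0 is free -> assigned | voices=[63 -]
Op 9: note_on(82): voice 1 is free -> assigned | voices=[63 82]
Op 10: note_on(72): all voices busy, STEAL voice 0 (pitch 63, oldest) -> assign | voices=[72 82]

Answer: 2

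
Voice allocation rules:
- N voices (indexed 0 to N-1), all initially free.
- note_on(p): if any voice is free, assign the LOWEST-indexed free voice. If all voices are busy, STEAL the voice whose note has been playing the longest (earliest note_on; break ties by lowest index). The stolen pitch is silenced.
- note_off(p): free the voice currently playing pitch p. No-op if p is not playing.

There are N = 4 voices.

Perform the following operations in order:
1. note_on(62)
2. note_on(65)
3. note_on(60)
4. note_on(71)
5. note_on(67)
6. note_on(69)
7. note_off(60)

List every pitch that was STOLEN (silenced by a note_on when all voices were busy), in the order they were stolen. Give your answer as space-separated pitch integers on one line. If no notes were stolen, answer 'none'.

Op 1: note_on(62): voice 0 is free -> assigned | voices=[62 - - -]
Op 2: note_on(65): voice 1 is free -> assigned | voices=[62 65 - -]
Op 3: note_on(60): voice 2 is free -> assigned | voices=[62 65 60 -]
Op 4: note_on(71): voice 3 is free -> assigned | voices=[62 65 60 71]
Op 5: note_on(67): all voices busy, STEAL voice 0 (pitch 62, oldest) -> assign | voices=[67 65 60 71]
Op 6: note_on(69): all voices busy, STEAL voice 1 (pitch 65, oldest) -> assign | voices=[67 69 60 71]
Op 7: note_off(60): free voice 2 | voices=[67 69 - 71]

Answer: 62 65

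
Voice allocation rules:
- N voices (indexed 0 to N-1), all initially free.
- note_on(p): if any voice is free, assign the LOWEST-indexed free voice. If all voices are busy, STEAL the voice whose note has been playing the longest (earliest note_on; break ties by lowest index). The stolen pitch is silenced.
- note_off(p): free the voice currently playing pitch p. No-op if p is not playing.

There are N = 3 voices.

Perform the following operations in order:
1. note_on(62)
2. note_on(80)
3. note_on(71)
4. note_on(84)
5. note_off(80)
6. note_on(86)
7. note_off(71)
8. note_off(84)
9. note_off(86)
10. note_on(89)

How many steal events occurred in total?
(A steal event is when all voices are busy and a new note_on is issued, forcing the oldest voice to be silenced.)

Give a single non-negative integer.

Op 1: note_on(62): voice 0 is free -> assigned | voices=[62 - -]
Op 2: note_on(80): voice 1 is free -> assigned | voices=[62 80 -]
Op 3: note_on(71): voice 2 is free -> assigned | voices=[62 80 71]
Op 4: note_on(84): all voices busy, STEAL voice 0 (pitch 62, oldest) -> assign | voices=[84 80 71]
Op 5: note_off(80): free voice 1 | voices=[84 - 71]
Op 6: note_on(86): voice 1 is free -> assigned | voices=[84 86 71]
Op 7: note_off(71): free voice 2 | voices=[84 86 -]
Op 8: note_off(84): free voice 0 | voices=[- 86 -]
Op 9: note_off(86): free voice 1 | voices=[- - -]
Op 10: note_on(89): voice 0 is free -> assigned | voices=[89 - -]

Answer: 1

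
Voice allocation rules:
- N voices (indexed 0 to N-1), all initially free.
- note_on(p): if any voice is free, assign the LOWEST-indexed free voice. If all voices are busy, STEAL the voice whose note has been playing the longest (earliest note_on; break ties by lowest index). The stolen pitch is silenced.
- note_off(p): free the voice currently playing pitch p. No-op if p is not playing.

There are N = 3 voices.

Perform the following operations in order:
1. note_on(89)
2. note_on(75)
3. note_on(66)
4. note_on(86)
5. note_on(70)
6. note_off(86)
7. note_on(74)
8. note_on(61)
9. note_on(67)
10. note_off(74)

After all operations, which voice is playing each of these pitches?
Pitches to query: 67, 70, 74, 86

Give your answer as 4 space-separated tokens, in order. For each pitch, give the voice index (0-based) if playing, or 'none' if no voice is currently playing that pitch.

Answer: 1 none none none

Derivation:
Op 1: note_on(89): voice 0 is free -> assigned | voices=[89 - -]
Op 2: note_on(75): voice 1 is free -> assigned | voices=[89 75 -]
Op 3: note_on(66): voice 2 is free -> assigned | voices=[89 75 66]
Op 4: note_on(86): all voices busy, STEAL voice 0 (pitch 89, oldest) -> assign | voices=[86 75 66]
Op 5: note_on(70): all voices busy, STEAL voice 1 (pitch 75, oldest) -> assign | voices=[86 70 66]
Op 6: note_off(86): free voice 0 | voices=[- 70 66]
Op 7: note_on(74): voice 0 is free -> assigned | voices=[74 70 66]
Op 8: note_on(61): all voices busy, STEAL voice 2 (pitch 66, oldest) -> assign | voices=[74 70 61]
Op 9: note_on(67): all voices busy, STEAL voice 1 (pitch 70, oldest) -> assign | voices=[74 67 61]
Op 10: note_off(74): free voice 0 | voices=[- 67 61]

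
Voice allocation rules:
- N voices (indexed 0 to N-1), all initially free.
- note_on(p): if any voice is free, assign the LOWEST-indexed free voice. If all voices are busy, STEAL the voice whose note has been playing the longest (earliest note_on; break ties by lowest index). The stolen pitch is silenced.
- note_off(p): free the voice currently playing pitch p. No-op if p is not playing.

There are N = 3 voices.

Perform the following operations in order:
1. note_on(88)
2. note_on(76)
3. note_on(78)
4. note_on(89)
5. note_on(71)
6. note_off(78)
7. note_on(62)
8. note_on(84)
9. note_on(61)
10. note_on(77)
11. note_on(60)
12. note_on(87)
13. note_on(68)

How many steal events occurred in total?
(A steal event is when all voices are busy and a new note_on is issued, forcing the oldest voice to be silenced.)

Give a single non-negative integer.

Op 1: note_on(88): voice 0 is free -> assigned | voices=[88 - -]
Op 2: note_on(76): voice 1 is free -> assigned | voices=[88 76 -]
Op 3: note_on(78): voice 2 is free -> assigned | voices=[88 76 78]
Op 4: note_on(89): all voices busy, STEAL voice 0 (pitch 88, oldest) -> assign | voices=[89 76 78]
Op 5: note_on(71): all voices busy, STEAL voice 1 (pitch 76, oldest) -> assign | voices=[89 71 78]
Op 6: note_off(78): free voice 2 | voices=[89 71 -]
Op 7: note_on(62): voice 2 is free -> assigned | voices=[89 71 62]
Op 8: note_on(84): all voices busy, STEAL voice 0 (pitch 89, oldest) -> assign | voices=[84 71 62]
Op 9: note_on(61): all voices busy, STEAL voice 1 (pitch 71, oldest) -> assign | voices=[84 61 62]
Op 10: note_on(77): all voices busy, STEAL voice 2 (pitch 62, oldest) -> assign | voices=[84 61 77]
Op 11: note_on(60): all voices busy, STEAL voice 0 (pitch 84, oldest) -> assign | voices=[60 61 77]
Op 12: note_on(87): all voices busy, STEAL voice 1 (pitch 61, oldest) -> assign | voices=[60 87 77]
Op 13: note_on(68): all voices busy, STEAL voice 2 (pitch 77, oldest) -> assign | voices=[60 87 68]

Answer: 8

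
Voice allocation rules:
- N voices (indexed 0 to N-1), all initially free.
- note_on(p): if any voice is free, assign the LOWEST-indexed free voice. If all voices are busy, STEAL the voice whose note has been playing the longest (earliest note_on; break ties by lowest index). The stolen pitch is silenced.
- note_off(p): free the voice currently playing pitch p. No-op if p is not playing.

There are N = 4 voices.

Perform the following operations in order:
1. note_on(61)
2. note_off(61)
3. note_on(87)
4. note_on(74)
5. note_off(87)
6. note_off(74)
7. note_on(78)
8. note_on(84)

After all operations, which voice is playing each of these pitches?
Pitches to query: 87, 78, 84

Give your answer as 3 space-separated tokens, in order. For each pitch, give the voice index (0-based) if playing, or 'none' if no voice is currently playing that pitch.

Answer: none 0 1

Derivation:
Op 1: note_on(61): voice 0 is free -> assigned | voices=[61 - - -]
Op 2: note_off(61): free voice 0 | voices=[- - - -]
Op 3: note_on(87): voice 0 is free -> assigned | voices=[87 - - -]
Op 4: note_on(74): voice 1 is free -> assigned | voices=[87 74 - -]
Op 5: note_off(87): free voice 0 | voices=[- 74 - -]
Op 6: note_off(74): free voice 1 | voices=[- - - -]
Op 7: note_on(78): voice 0 is free -> assigned | voices=[78 - - -]
Op 8: note_on(84): voice 1 is free -> assigned | voices=[78 84 - -]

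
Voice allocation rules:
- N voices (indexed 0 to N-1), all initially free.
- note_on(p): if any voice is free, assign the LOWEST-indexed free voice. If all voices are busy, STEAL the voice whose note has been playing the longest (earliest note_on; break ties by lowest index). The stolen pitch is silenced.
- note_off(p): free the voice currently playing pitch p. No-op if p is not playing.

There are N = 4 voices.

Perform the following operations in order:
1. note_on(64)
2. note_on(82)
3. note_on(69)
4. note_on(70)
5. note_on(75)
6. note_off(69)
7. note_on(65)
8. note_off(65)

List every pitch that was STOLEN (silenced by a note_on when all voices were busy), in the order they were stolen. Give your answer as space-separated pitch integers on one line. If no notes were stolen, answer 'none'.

Op 1: note_on(64): voice 0 is free -> assigned | voices=[64 - - -]
Op 2: note_on(82): voice 1 is free -> assigned | voices=[64 82 - -]
Op 3: note_on(69): voice 2 is free -> assigned | voices=[64 82 69 -]
Op 4: note_on(70): voice 3 is free -> assigned | voices=[64 82 69 70]
Op 5: note_on(75): all voices busy, STEAL voice 0 (pitch 64, oldest) -> assign | voices=[75 82 69 70]
Op 6: note_off(69): free voice 2 | voices=[75 82 - 70]
Op 7: note_on(65): voice 2 is free -> assigned | voices=[75 82 65 70]
Op 8: note_off(65): free voice 2 | voices=[75 82 - 70]

Answer: 64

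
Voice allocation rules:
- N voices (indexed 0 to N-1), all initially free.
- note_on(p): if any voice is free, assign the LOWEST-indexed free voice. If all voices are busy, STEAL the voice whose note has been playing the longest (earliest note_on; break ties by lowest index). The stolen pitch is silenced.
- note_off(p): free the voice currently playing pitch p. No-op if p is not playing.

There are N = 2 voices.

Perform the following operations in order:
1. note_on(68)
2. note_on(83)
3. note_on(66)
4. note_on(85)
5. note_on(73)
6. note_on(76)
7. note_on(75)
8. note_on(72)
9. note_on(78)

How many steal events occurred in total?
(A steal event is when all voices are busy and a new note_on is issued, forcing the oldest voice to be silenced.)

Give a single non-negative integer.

Op 1: note_on(68): voice 0 is free -> assigned | voices=[68 -]
Op 2: note_on(83): voice 1 is free -> assigned | voices=[68 83]
Op 3: note_on(66): all voices busy, STEAL voice 0 (pitch 68, oldest) -> assign | voices=[66 83]
Op 4: note_on(85): all voices busy, STEAL voice 1 (pitch 83, oldest) -> assign | voices=[66 85]
Op 5: note_on(73): all voices busy, STEAL voice 0 (pitch 66, oldest) -> assign | voices=[73 85]
Op 6: note_on(76): all voices busy, STEAL voice 1 (pitch 85, oldest) -> assign | voices=[73 76]
Op 7: note_on(75): all voices busy, STEAL voice 0 (pitch 73, oldest) -> assign | voices=[75 76]
Op 8: note_on(72): all voices busy, STEAL voice 1 (pitch 76, oldest) -> assign | voices=[75 72]
Op 9: note_on(78): all voices busy, STEAL voice 0 (pitch 75, oldest) -> assign | voices=[78 72]

Answer: 7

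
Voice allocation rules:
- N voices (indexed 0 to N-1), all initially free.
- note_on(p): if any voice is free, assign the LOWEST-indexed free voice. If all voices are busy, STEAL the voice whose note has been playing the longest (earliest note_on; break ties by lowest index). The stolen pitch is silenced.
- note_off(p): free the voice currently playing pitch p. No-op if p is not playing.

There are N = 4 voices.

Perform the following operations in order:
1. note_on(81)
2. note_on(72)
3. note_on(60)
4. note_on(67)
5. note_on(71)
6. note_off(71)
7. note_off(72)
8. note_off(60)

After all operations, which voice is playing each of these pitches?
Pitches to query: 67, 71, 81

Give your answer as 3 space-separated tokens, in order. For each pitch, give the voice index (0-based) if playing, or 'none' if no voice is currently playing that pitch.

Answer: 3 none none

Derivation:
Op 1: note_on(81): voice 0 is free -> assigned | voices=[81 - - -]
Op 2: note_on(72): voice 1 is free -> assigned | voices=[81 72 - -]
Op 3: note_on(60): voice 2 is free -> assigned | voices=[81 72 60 -]
Op 4: note_on(67): voice 3 is free -> assigned | voices=[81 72 60 67]
Op 5: note_on(71): all voices busy, STEAL voice 0 (pitch 81, oldest) -> assign | voices=[71 72 60 67]
Op 6: note_off(71): free voice 0 | voices=[- 72 60 67]
Op 7: note_off(72): free voice 1 | voices=[- - 60 67]
Op 8: note_off(60): free voice 2 | voices=[- - - 67]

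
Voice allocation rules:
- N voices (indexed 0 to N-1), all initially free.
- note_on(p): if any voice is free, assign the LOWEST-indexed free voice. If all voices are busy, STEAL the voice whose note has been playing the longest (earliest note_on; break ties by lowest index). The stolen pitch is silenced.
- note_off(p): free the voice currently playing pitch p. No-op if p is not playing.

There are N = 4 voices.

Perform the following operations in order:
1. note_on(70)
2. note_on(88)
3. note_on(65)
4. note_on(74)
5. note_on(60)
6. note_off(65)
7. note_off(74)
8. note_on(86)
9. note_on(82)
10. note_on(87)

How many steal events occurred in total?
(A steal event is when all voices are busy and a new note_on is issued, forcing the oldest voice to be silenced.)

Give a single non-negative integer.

Op 1: note_on(70): voice 0 is free -> assigned | voices=[70 - - -]
Op 2: note_on(88): voice 1 is free -> assigned | voices=[70 88 - -]
Op 3: note_on(65): voice 2 is free -> assigned | voices=[70 88 65 -]
Op 4: note_on(74): voice 3 is free -> assigned | voices=[70 88 65 74]
Op 5: note_on(60): all voices busy, STEAL voice 0 (pitch 70, oldest) -> assign | voices=[60 88 65 74]
Op 6: note_off(65): free voice 2 | voices=[60 88 - 74]
Op 7: note_off(74): free voice 3 | voices=[60 88 - -]
Op 8: note_on(86): voice 2 is free -> assigned | voices=[60 88 86 -]
Op 9: note_on(82): voice 3 is free -> assigned | voices=[60 88 86 82]
Op 10: note_on(87): all voices busy, STEAL voice 1 (pitch 88, oldest) -> assign | voices=[60 87 86 82]

Answer: 2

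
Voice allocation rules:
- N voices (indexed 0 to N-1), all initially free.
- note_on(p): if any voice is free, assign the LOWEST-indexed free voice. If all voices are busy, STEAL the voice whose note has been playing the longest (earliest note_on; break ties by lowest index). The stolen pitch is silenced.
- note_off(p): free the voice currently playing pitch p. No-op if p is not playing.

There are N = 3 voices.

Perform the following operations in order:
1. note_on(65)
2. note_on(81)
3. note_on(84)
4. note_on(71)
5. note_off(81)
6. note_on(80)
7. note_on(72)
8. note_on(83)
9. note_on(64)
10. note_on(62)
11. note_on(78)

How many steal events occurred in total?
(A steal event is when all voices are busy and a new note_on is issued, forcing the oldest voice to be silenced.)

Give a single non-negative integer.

Answer: 6

Derivation:
Op 1: note_on(65): voice 0 is free -> assigned | voices=[65 - -]
Op 2: note_on(81): voice 1 is free -> assigned | voices=[65 81 -]
Op 3: note_on(84): voice 2 is free -> assigned | voices=[65 81 84]
Op 4: note_on(71): all voices busy, STEAL voice 0 (pitch 65, oldest) -> assign | voices=[71 81 84]
Op 5: note_off(81): free voice 1 | voices=[71 - 84]
Op 6: note_on(80): voice 1 is free -> assigned | voices=[71 80 84]
Op 7: note_on(72): all voices busy, STEAL voice 2 (pitch 84, oldest) -> assign | voices=[71 80 72]
Op 8: note_on(83): all voices busy, STEAL voice 0 (pitch 71, oldest) -> assign | voices=[83 80 72]
Op 9: note_on(64): all voices busy, STEAL voice 1 (pitch 80, oldest) -> assign | voices=[83 64 72]
Op 10: note_on(62): all voices busy, STEAL voice 2 (pitch 72, oldest) -> assign | voices=[83 64 62]
Op 11: note_on(78): all voices busy, STEAL voice 0 (pitch 83, oldest) -> assign | voices=[78 64 62]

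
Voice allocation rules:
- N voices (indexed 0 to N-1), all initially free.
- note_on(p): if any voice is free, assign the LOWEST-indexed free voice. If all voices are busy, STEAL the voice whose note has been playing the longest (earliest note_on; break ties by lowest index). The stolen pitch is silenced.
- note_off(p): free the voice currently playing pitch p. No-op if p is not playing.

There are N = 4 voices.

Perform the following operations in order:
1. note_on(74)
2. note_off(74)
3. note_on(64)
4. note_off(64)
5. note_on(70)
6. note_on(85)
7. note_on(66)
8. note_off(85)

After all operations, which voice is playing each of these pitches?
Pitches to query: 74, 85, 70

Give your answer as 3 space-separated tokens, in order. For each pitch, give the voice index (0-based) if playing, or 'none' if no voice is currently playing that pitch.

Op 1: note_on(74): voice 0 is free -> assigned | voices=[74 - - -]
Op 2: note_off(74): free voice 0 | voices=[- - - -]
Op 3: note_on(64): voice 0 is free -> assigned | voices=[64 - - -]
Op 4: note_off(64): free voice 0 | voices=[- - - -]
Op 5: note_on(70): voice 0 is free -> assigned | voices=[70 - - -]
Op 6: note_on(85): voice 1 is free -> assigned | voices=[70 85 - -]
Op 7: note_on(66): voice 2 is free -> assigned | voices=[70 85 66 -]
Op 8: note_off(85): free voice 1 | voices=[70 - 66 -]

Answer: none none 0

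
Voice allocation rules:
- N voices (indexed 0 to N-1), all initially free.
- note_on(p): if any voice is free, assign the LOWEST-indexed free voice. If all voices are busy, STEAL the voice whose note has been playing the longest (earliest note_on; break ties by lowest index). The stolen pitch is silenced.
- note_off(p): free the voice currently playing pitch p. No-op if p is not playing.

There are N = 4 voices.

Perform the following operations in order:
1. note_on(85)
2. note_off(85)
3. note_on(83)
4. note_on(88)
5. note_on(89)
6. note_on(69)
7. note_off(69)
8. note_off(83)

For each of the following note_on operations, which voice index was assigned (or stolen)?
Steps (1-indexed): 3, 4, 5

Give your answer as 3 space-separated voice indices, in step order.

Op 1: note_on(85): voice 0 is free -> assigned | voices=[85 - - -]
Op 2: note_off(85): free voice 0 | voices=[- - - -]
Op 3: note_on(83): voice 0 is free -> assigned | voices=[83 - - -]
Op 4: note_on(88): voice 1 is free -> assigned | voices=[83 88 - -]
Op 5: note_on(89): voice 2 is free -> assigned | voices=[83 88 89 -]
Op 6: note_on(69): voice 3 is free -> assigned | voices=[83 88 89 69]
Op 7: note_off(69): free voice 3 | voices=[83 88 89 -]
Op 8: note_off(83): free voice 0 | voices=[- 88 89 -]

Answer: 0 1 2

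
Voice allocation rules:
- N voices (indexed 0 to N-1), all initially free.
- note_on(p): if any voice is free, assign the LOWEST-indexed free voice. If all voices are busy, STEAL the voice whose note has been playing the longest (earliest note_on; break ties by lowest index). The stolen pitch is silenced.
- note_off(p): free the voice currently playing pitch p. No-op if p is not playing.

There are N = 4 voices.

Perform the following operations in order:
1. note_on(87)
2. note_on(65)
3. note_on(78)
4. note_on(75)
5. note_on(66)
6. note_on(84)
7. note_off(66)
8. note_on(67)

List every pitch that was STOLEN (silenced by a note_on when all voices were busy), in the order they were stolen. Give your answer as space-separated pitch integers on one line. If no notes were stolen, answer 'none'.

Answer: 87 65

Derivation:
Op 1: note_on(87): voice 0 is free -> assigned | voices=[87 - - -]
Op 2: note_on(65): voice 1 is free -> assigned | voices=[87 65 - -]
Op 3: note_on(78): voice 2 is free -> assigned | voices=[87 65 78 -]
Op 4: note_on(75): voice 3 is free -> assigned | voices=[87 65 78 75]
Op 5: note_on(66): all voices busy, STEAL voice 0 (pitch 87, oldest) -> assign | voices=[66 65 78 75]
Op 6: note_on(84): all voices busy, STEAL voice 1 (pitch 65, oldest) -> assign | voices=[66 84 78 75]
Op 7: note_off(66): free voice 0 | voices=[- 84 78 75]
Op 8: note_on(67): voice 0 is free -> assigned | voices=[67 84 78 75]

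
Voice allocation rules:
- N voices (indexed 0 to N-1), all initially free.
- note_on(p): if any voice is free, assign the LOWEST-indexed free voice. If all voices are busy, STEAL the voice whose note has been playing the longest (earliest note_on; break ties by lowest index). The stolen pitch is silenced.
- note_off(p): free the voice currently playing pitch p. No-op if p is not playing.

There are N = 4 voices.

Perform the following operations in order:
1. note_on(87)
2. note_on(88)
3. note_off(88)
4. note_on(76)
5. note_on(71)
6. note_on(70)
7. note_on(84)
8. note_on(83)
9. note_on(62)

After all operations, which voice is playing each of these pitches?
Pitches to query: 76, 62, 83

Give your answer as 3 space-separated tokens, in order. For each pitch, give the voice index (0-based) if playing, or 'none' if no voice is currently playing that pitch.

Answer: none 2 1

Derivation:
Op 1: note_on(87): voice 0 is free -> assigned | voices=[87 - - -]
Op 2: note_on(88): voice 1 is free -> assigned | voices=[87 88 - -]
Op 3: note_off(88): free voice 1 | voices=[87 - - -]
Op 4: note_on(76): voice 1 is free -> assigned | voices=[87 76 - -]
Op 5: note_on(71): voice 2 is free -> assigned | voices=[87 76 71 -]
Op 6: note_on(70): voice 3 is free -> assigned | voices=[87 76 71 70]
Op 7: note_on(84): all voices busy, STEAL voice 0 (pitch 87, oldest) -> assign | voices=[84 76 71 70]
Op 8: note_on(83): all voices busy, STEAL voice 1 (pitch 76, oldest) -> assign | voices=[84 83 71 70]
Op 9: note_on(62): all voices busy, STEAL voice 2 (pitch 71, oldest) -> assign | voices=[84 83 62 70]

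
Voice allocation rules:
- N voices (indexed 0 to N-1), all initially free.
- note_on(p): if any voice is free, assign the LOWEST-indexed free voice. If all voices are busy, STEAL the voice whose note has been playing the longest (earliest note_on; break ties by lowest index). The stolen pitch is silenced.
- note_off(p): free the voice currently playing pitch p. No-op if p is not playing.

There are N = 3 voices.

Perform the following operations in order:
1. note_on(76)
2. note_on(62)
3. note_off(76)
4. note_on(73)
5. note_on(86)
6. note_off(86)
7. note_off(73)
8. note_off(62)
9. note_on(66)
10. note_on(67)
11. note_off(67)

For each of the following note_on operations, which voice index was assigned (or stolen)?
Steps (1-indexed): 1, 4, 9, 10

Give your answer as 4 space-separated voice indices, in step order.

Answer: 0 0 0 1

Derivation:
Op 1: note_on(76): voice 0 is free -> assigned | voices=[76 - -]
Op 2: note_on(62): voice 1 is free -> assigned | voices=[76 62 -]
Op 3: note_off(76): free voice 0 | voices=[- 62 -]
Op 4: note_on(73): voice 0 is free -> assigned | voices=[73 62 -]
Op 5: note_on(86): voice 2 is free -> assigned | voices=[73 62 86]
Op 6: note_off(86): free voice 2 | voices=[73 62 -]
Op 7: note_off(73): free voice 0 | voices=[- 62 -]
Op 8: note_off(62): free voice 1 | voices=[- - -]
Op 9: note_on(66): voice 0 is free -> assigned | voices=[66 - -]
Op 10: note_on(67): voice 1 is free -> assigned | voices=[66 67 -]
Op 11: note_off(67): free voice 1 | voices=[66 - -]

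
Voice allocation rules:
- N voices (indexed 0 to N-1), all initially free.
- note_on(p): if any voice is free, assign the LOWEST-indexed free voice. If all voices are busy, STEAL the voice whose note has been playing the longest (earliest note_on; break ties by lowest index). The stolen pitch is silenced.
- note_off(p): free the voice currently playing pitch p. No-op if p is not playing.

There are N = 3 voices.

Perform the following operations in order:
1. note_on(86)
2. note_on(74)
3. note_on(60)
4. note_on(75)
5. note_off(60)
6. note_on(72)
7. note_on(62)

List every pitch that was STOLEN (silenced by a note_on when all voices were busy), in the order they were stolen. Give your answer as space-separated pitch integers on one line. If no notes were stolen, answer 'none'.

Op 1: note_on(86): voice 0 is free -> assigned | voices=[86 - -]
Op 2: note_on(74): voice 1 is free -> assigned | voices=[86 74 -]
Op 3: note_on(60): voice 2 is free -> assigned | voices=[86 74 60]
Op 4: note_on(75): all voices busy, STEAL voice 0 (pitch 86, oldest) -> assign | voices=[75 74 60]
Op 5: note_off(60): free voice 2 | voices=[75 74 -]
Op 6: note_on(72): voice 2 is free -> assigned | voices=[75 74 72]
Op 7: note_on(62): all voices busy, STEAL voice 1 (pitch 74, oldest) -> assign | voices=[75 62 72]

Answer: 86 74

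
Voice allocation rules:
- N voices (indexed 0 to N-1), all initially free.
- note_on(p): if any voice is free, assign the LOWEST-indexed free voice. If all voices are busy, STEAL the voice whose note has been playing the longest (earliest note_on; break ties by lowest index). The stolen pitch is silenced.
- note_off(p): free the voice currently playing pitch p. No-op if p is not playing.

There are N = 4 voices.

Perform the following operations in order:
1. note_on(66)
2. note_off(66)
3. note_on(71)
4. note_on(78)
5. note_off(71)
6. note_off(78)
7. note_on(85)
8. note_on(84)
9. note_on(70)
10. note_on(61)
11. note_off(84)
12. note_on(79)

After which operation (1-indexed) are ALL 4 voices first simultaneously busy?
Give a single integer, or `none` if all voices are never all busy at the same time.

Answer: 10

Derivation:
Op 1: note_on(66): voice 0 is free -> assigned | voices=[66 - - -]
Op 2: note_off(66): free voice 0 | voices=[- - - -]
Op 3: note_on(71): voice 0 is free -> assigned | voices=[71 - - -]
Op 4: note_on(78): voice 1 is free -> assigned | voices=[71 78 - -]
Op 5: note_off(71): free voice 0 | voices=[- 78 - -]
Op 6: note_off(78): free voice 1 | voices=[- - - -]
Op 7: note_on(85): voice 0 is free -> assigned | voices=[85 - - -]
Op 8: note_on(84): voice 1 is free -> assigned | voices=[85 84 - -]
Op 9: note_on(70): voice 2 is free -> assigned | voices=[85 84 70 -]
Op 10: note_on(61): voice 3 is free -> assigned | voices=[85 84 70 61]
Op 11: note_off(84): free voice 1 | voices=[85 - 70 61]
Op 12: note_on(79): voice 1 is free -> assigned | voices=[85 79 70 61]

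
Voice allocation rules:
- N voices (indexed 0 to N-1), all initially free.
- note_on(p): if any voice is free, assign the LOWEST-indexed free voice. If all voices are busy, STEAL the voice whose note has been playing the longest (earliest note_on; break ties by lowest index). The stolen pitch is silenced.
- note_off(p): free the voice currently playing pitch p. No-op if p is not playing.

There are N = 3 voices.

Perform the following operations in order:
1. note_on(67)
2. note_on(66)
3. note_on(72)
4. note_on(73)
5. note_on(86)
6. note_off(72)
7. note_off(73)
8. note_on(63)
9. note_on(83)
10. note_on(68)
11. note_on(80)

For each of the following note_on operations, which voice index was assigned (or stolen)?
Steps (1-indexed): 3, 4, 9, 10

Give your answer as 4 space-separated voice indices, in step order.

Answer: 2 0 2 1

Derivation:
Op 1: note_on(67): voice 0 is free -> assigned | voices=[67 - -]
Op 2: note_on(66): voice 1 is free -> assigned | voices=[67 66 -]
Op 3: note_on(72): voice 2 is free -> assigned | voices=[67 66 72]
Op 4: note_on(73): all voices busy, STEAL voice 0 (pitch 67, oldest) -> assign | voices=[73 66 72]
Op 5: note_on(86): all voices busy, STEAL voice 1 (pitch 66, oldest) -> assign | voices=[73 86 72]
Op 6: note_off(72): free voice 2 | voices=[73 86 -]
Op 7: note_off(73): free voice 0 | voices=[- 86 -]
Op 8: note_on(63): voice 0 is free -> assigned | voices=[63 86 -]
Op 9: note_on(83): voice 2 is free -> assigned | voices=[63 86 83]
Op 10: note_on(68): all voices busy, STEAL voice 1 (pitch 86, oldest) -> assign | voices=[63 68 83]
Op 11: note_on(80): all voices busy, STEAL voice 0 (pitch 63, oldest) -> assign | voices=[80 68 83]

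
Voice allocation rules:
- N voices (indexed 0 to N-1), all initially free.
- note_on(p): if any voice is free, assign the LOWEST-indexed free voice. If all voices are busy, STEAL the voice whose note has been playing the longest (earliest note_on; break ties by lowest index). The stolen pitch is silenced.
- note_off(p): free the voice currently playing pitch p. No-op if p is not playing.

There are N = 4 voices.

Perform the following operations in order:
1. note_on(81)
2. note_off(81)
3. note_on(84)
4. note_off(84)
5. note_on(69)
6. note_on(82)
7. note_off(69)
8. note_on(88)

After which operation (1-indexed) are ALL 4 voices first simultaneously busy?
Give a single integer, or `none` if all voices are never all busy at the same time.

Op 1: note_on(81): voice 0 is free -> assigned | voices=[81 - - -]
Op 2: note_off(81): free voice 0 | voices=[- - - -]
Op 3: note_on(84): voice 0 is free -> assigned | voices=[84 - - -]
Op 4: note_off(84): free voice 0 | voices=[- - - -]
Op 5: note_on(69): voice 0 is free -> assigned | voices=[69 - - -]
Op 6: note_on(82): voice 1 is free -> assigned | voices=[69 82 - -]
Op 7: note_off(69): free voice 0 | voices=[- 82 - -]
Op 8: note_on(88): voice 0 is free -> assigned | voices=[88 82 - -]

Answer: none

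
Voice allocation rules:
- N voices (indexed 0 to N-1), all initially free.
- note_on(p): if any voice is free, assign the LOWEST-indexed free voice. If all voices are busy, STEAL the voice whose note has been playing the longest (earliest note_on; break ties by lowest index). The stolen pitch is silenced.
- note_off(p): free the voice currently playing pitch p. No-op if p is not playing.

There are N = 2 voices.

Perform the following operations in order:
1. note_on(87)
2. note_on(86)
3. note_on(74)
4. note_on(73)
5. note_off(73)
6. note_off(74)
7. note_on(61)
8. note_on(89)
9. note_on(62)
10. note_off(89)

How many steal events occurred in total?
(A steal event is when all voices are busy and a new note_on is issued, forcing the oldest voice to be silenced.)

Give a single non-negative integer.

Answer: 3

Derivation:
Op 1: note_on(87): voice 0 is free -> assigned | voices=[87 -]
Op 2: note_on(86): voice 1 is free -> assigned | voices=[87 86]
Op 3: note_on(74): all voices busy, STEAL voice 0 (pitch 87, oldest) -> assign | voices=[74 86]
Op 4: note_on(73): all voices busy, STEAL voice 1 (pitch 86, oldest) -> assign | voices=[74 73]
Op 5: note_off(73): free voice 1 | voices=[74 -]
Op 6: note_off(74): free voice 0 | voices=[- -]
Op 7: note_on(61): voice 0 is free -> assigned | voices=[61 -]
Op 8: note_on(89): voice 1 is free -> assigned | voices=[61 89]
Op 9: note_on(62): all voices busy, STEAL voice 0 (pitch 61, oldest) -> assign | voices=[62 89]
Op 10: note_off(89): free voice 1 | voices=[62 -]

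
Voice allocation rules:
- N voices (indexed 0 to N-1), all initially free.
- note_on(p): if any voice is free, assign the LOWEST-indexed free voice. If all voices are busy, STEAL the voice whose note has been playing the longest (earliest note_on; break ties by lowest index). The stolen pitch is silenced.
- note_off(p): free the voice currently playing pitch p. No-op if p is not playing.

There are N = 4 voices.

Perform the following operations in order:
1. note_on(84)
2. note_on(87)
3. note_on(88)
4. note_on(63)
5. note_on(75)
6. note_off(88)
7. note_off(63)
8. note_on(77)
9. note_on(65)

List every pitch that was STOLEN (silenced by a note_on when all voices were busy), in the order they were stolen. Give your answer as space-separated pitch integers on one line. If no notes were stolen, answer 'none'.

Answer: 84

Derivation:
Op 1: note_on(84): voice 0 is free -> assigned | voices=[84 - - -]
Op 2: note_on(87): voice 1 is free -> assigned | voices=[84 87 - -]
Op 3: note_on(88): voice 2 is free -> assigned | voices=[84 87 88 -]
Op 4: note_on(63): voice 3 is free -> assigned | voices=[84 87 88 63]
Op 5: note_on(75): all voices busy, STEAL voice 0 (pitch 84, oldest) -> assign | voices=[75 87 88 63]
Op 6: note_off(88): free voice 2 | voices=[75 87 - 63]
Op 7: note_off(63): free voice 3 | voices=[75 87 - -]
Op 8: note_on(77): voice 2 is free -> assigned | voices=[75 87 77 -]
Op 9: note_on(65): voice 3 is free -> assigned | voices=[75 87 77 65]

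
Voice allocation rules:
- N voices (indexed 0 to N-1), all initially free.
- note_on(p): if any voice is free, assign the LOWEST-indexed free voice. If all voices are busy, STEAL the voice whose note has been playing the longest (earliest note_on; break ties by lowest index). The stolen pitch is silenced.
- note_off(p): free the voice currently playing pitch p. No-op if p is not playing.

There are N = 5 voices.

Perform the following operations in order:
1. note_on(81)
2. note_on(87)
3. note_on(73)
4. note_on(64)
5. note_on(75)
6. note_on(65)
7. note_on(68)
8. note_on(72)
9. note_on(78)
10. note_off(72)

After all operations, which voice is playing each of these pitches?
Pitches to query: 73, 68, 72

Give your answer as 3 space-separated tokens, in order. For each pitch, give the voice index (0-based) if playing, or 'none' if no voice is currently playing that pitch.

Answer: none 1 none

Derivation:
Op 1: note_on(81): voice 0 is free -> assigned | voices=[81 - - - -]
Op 2: note_on(87): voice 1 is free -> assigned | voices=[81 87 - - -]
Op 3: note_on(73): voice 2 is free -> assigned | voices=[81 87 73 - -]
Op 4: note_on(64): voice 3 is free -> assigned | voices=[81 87 73 64 -]
Op 5: note_on(75): voice 4 is free -> assigned | voices=[81 87 73 64 75]
Op 6: note_on(65): all voices busy, STEAL voice 0 (pitch 81, oldest) -> assign | voices=[65 87 73 64 75]
Op 7: note_on(68): all voices busy, STEAL voice 1 (pitch 87, oldest) -> assign | voices=[65 68 73 64 75]
Op 8: note_on(72): all voices busy, STEAL voice 2 (pitch 73, oldest) -> assign | voices=[65 68 72 64 75]
Op 9: note_on(78): all voices busy, STEAL voice 3 (pitch 64, oldest) -> assign | voices=[65 68 72 78 75]
Op 10: note_off(72): free voice 2 | voices=[65 68 - 78 75]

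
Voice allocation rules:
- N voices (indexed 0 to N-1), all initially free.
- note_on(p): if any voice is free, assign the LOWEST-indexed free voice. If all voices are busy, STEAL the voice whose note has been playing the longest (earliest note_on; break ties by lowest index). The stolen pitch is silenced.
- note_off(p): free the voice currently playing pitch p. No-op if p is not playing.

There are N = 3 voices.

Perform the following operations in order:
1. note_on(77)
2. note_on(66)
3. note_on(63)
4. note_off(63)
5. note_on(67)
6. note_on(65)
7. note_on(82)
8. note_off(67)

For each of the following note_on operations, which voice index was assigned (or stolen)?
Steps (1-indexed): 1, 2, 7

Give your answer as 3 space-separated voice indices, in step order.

Op 1: note_on(77): voice 0 is free -> assigned | voices=[77 - -]
Op 2: note_on(66): voice 1 is free -> assigned | voices=[77 66 -]
Op 3: note_on(63): voice 2 is free -> assigned | voices=[77 66 63]
Op 4: note_off(63): free voice 2 | voices=[77 66 -]
Op 5: note_on(67): voice 2 is free -> assigned | voices=[77 66 67]
Op 6: note_on(65): all voices busy, STEAL voice 0 (pitch 77, oldest) -> assign | voices=[65 66 67]
Op 7: note_on(82): all voices busy, STEAL voice 1 (pitch 66, oldest) -> assign | voices=[65 82 67]
Op 8: note_off(67): free voice 2 | voices=[65 82 -]

Answer: 0 1 1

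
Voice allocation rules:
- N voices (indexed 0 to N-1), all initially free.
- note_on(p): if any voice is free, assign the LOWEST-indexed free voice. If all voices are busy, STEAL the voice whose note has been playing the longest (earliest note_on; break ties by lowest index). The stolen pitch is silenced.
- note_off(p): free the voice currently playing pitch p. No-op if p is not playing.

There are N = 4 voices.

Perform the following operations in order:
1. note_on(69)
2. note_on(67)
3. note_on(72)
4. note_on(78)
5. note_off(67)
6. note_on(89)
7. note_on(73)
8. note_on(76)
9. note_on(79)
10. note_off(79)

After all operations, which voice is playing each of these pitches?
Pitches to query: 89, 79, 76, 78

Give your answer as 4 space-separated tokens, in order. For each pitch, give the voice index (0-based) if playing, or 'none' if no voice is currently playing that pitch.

Answer: 1 none 2 none

Derivation:
Op 1: note_on(69): voice 0 is free -> assigned | voices=[69 - - -]
Op 2: note_on(67): voice 1 is free -> assigned | voices=[69 67 - -]
Op 3: note_on(72): voice 2 is free -> assigned | voices=[69 67 72 -]
Op 4: note_on(78): voice 3 is free -> assigned | voices=[69 67 72 78]
Op 5: note_off(67): free voice 1 | voices=[69 - 72 78]
Op 6: note_on(89): voice 1 is free -> assigned | voices=[69 89 72 78]
Op 7: note_on(73): all voices busy, STEAL voice 0 (pitch 69, oldest) -> assign | voices=[73 89 72 78]
Op 8: note_on(76): all voices busy, STEAL voice 2 (pitch 72, oldest) -> assign | voices=[73 89 76 78]
Op 9: note_on(79): all voices busy, STEAL voice 3 (pitch 78, oldest) -> assign | voices=[73 89 76 79]
Op 10: note_off(79): free voice 3 | voices=[73 89 76 -]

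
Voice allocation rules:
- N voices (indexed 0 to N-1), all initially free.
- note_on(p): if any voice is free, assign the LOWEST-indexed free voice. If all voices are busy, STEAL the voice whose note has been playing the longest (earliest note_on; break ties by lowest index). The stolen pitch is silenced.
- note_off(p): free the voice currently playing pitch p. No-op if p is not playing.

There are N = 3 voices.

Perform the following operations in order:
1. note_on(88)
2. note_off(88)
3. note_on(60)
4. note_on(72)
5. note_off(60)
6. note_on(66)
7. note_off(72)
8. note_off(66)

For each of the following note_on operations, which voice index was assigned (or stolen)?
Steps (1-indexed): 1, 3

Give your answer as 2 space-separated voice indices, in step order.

Answer: 0 0

Derivation:
Op 1: note_on(88): voice 0 is free -> assigned | voices=[88 - -]
Op 2: note_off(88): free voice 0 | voices=[- - -]
Op 3: note_on(60): voice 0 is free -> assigned | voices=[60 - -]
Op 4: note_on(72): voice 1 is free -> assigned | voices=[60 72 -]
Op 5: note_off(60): free voice 0 | voices=[- 72 -]
Op 6: note_on(66): voice 0 is free -> assigned | voices=[66 72 -]
Op 7: note_off(72): free voice 1 | voices=[66 - -]
Op 8: note_off(66): free voice 0 | voices=[- - -]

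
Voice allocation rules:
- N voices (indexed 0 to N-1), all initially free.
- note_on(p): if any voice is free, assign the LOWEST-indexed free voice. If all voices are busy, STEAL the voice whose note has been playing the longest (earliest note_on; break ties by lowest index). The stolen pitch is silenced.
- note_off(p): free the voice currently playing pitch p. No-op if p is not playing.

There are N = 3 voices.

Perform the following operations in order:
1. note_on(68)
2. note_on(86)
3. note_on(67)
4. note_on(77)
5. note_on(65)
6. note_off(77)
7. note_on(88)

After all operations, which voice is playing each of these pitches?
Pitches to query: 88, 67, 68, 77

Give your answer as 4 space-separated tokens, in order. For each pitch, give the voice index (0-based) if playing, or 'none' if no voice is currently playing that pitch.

Answer: 0 2 none none

Derivation:
Op 1: note_on(68): voice 0 is free -> assigned | voices=[68 - -]
Op 2: note_on(86): voice 1 is free -> assigned | voices=[68 86 -]
Op 3: note_on(67): voice 2 is free -> assigned | voices=[68 86 67]
Op 4: note_on(77): all voices busy, STEAL voice 0 (pitch 68, oldest) -> assign | voices=[77 86 67]
Op 5: note_on(65): all voices busy, STEAL voice 1 (pitch 86, oldest) -> assign | voices=[77 65 67]
Op 6: note_off(77): free voice 0 | voices=[- 65 67]
Op 7: note_on(88): voice 0 is free -> assigned | voices=[88 65 67]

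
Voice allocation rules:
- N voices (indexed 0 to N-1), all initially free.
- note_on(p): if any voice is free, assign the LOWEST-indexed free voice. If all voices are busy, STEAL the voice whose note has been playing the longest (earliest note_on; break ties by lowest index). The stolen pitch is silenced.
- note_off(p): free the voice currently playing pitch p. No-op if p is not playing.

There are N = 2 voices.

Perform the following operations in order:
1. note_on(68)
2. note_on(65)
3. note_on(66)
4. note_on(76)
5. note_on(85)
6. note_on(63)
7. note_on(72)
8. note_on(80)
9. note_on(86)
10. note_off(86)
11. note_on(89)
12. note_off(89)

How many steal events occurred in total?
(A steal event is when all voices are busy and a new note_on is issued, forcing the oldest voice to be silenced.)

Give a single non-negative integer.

Answer: 7

Derivation:
Op 1: note_on(68): voice 0 is free -> assigned | voices=[68 -]
Op 2: note_on(65): voice 1 is free -> assigned | voices=[68 65]
Op 3: note_on(66): all voices busy, STEAL voice 0 (pitch 68, oldest) -> assign | voices=[66 65]
Op 4: note_on(76): all voices busy, STEAL voice 1 (pitch 65, oldest) -> assign | voices=[66 76]
Op 5: note_on(85): all voices busy, STEAL voice 0 (pitch 66, oldest) -> assign | voices=[85 76]
Op 6: note_on(63): all voices busy, STEAL voice 1 (pitch 76, oldest) -> assign | voices=[85 63]
Op 7: note_on(72): all voices busy, STEAL voice 0 (pitch 85, oldest) -> assign | voices=[72 63]
Op 8: note_on(80): all voices busy, STEAL voice 1 (pitch 63, oldest) -> assign | voices=[72 80]
Op 9: note_on(86): all voices busy, STEAL voice 0 (pitch 72, oldest) -> assign | voices=[86 80]
Op 10: note_off(86): free voice 0 | voices=[- 80]
Op 11: note_on(89): voice 0 is free -> assigned | voices=[89 80]
Op 12: note_off(89): free voice 0 | voices=[- 80]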